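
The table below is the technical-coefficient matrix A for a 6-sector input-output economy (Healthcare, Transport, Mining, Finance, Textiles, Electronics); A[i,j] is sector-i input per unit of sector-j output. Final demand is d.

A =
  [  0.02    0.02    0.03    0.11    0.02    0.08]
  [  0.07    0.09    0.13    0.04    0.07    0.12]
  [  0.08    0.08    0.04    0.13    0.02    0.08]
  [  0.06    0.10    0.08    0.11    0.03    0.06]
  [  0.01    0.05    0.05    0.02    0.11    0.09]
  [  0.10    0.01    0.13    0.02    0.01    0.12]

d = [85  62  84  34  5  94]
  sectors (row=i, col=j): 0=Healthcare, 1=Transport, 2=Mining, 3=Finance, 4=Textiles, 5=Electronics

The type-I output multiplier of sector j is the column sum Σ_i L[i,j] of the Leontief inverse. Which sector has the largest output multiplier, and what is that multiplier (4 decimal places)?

Electronics (1.9199)

Form M = I − A:
  [  0.98   -0.02   -0.03   -0.11   -0.02   -0.08]
  [ -0.07    0.91   -0.13   -0.04   -0.07   -0.12]
  [ -0.08   -0.08    0.96   -0.13   -0.02   -0.08]
  [ -0.06   -0.10   -0.08    0.89   -0.03   -0.06]
  [ -0.01   -0.05   -0.05   -0.02    0.89   -0.09]
  [ -0.10   -0.01   -0.13   -0.02   -0.01    0.88]
Leontief inverse L = M⁻¹:
  [  1.0513    0.0486    0.0700    0.1459    0.0353    0.1221]
  [  0.1256    1.1383    0.1994    0.1026    0.1026    0.2023]
  [  0.1254    0.1240    1.0999    0.1860    0.0452    0.1456]
  [  0.1073    0.1477    0.1411    1.1683    0.0580    0.1283]
  [  0.0427    0.0789    0.0948    0.0514    1.1362    0.1430]
  [  0.1423    0.0410    0.1770    0.0724    0.0261    1.1786]
Total output x = L · d:
  x_0 = 1.0513·85 + 0.0486·62 + 0.0700·84 + 0.1459·34 + 0.0353·5 + 0.1221·94 = 114.8679
  x_1 = 0.1256·85 + 1.1383·62 + 0.1994·84 + 0.1026·34 + 0.1026·5 + 0.2023·94 = 121.0083
  x_2 = 0.1254·85 + 0.1240·62 + 1.0999·84 + 0.1860·34 + 0.0452·5 + 0.1456·94 = 130.9744
  x_3 = 0.1073·85 + 0.1477·62 + 0.1411·84 + 1.1683·34 + 0.0580·5 + 0.1283·94 = 82.2078
  x_4 = 0.0427·85 + 0.0789·62 + 0.0948·84 + 0.0514·34 + 1.1362·5 + 0.1430·94 = 37.3617
  x_5 = 0.1423·85 + 0.0410·62 + 0.1770·84 + 0.0724·34 + 0.0261·5 + 1.1786·94 = 142.8879
Output multipliers (column sums of L):
  Healthcare: 1.5946
  Transport: 1.5786
  Mining: 1.7822
  Finance: 1.7266
  Textiles: 1.4034
  Electronics: 1.9199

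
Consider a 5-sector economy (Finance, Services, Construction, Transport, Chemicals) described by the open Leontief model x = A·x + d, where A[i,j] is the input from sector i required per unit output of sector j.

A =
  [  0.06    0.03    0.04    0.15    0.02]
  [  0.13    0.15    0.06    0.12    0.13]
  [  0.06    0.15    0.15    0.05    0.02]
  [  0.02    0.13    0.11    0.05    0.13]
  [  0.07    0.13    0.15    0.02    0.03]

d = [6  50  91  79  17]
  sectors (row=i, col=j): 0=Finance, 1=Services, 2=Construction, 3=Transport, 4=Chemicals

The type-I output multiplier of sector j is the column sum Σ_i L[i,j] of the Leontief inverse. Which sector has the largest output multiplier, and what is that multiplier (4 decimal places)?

Form M = I − A:
  [  0.94   -0.03   -0.04   -0.15   -0.02]
  [ -0.13    0.85   -0.06   -0.12   -0.13]
  [ -0.06   -0.15    0.85   -0.05   -0.02]
  [ -0.02   -0.13   -0.11    0.95   -0.13]
  [ -0.07   -0.13   -0.15   -0.02    0.97]
Leontief inverse L = M⁻¹:
  [  1.0915    0.0937    0.0937    0.1904    0.0625]
  [  0.2066    1.2757    0.1629    0.2067    0.2063]
  [  0.1214    0.2508    1.2287    0.1171    0.0771]
  [  0.0827    0.2359    0.1970    1.1098    0.1861]
  [  0.1269    0.2214    0.2227    0.0824    1.0789]
Total output x = L · d:
  x_0 = 1.0915·6 + 0.0937·50 + 0.0937·91 + 0.1904·79 + 0.0625·17 = 35.8647
  x_1 = 0.2066·6 + 1.2757·50 + 0.1629·91 + 0.2067·79 + 0.2063·17 = 99.6824
  x_2 = 0.1214·6 + 0.2508·50 + 1.2287·91 + 0.1171·79 + 0.0771·17 = 135.6421
  x_3 = 0.0827·6 + 0.2359·50 + 0.1970·91 + 1.1098·79 + 0.1861·17 = 121.0521
  x_4 = 0.1269·6 + 0.2214·50 + 0.2227·91 + 0.0824·79 + 1.0789·17 = 56.9449
Output multipliers (column sums of L):
  Finance: 1.6290
  Services: 2.0775
  Construction: 1.9049
  Transport: 1.7064
  Chemicals: 1.6109

Services (2.0775)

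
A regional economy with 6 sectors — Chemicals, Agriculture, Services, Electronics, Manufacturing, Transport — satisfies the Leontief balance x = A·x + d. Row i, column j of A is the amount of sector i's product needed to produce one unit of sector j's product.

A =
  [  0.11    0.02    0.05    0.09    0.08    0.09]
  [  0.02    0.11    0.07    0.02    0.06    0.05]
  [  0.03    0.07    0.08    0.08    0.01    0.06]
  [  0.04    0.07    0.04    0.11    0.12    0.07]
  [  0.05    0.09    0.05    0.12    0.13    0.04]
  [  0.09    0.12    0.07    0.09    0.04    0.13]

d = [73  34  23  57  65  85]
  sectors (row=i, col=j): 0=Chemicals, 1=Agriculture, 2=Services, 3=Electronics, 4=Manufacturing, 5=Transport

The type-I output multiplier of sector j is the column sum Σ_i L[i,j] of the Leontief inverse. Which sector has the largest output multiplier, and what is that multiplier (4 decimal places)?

Electronics (1.8909)

Form M = I − A:
  [  0.89   -0.02   -0.05   -0.09   -0.08   -0.09]
  [ -0.02    0.89   -0.07   -0.02   -0.06   -0.05]
  [ -0.03   -0.07    0.92   -0.08   -0.01   -0.06]
  [ -0.04   -0.07   -0.04    0.89   -0.12   -0.07]
  [ -0.05   -0.09   -0.05   -0.12    0.87   -0.04]
  [ -0.09   -0.12   -0.07   -0.09   -0.04    0.87]
Leontief inverse L = M⁻¹:
  [  1.1592    0.0810    0.0954    0.1621    0.1426    0.1507]
  [  0.0469    1.1597    0.1056    0.0625    0.0982    0.0883]
  [  0.0589    0.1176    1.1150    0.1257    0.0484    0.1021]
  [  0.0823    0.1373    0.0860    1.1806    0.1867    0.1259]
  [  0.0928    0.1595    0.0982    0.1935    1.2012    0.0963]
  [  0.1439    0.1993    0.1276    0.1665    0.1067    1.2029]
Total output x = L · d:
  x_0 = 1.1592·73 + 0.0810·34 + 0.0954·23 + 0.1621·57 + 0.1426·65 + 0.1507·85 = 120.8892
  x_1 = 0.0469·73 + 1.1597·34 + 0.1056·23 + 0.0625·57 + 0.0982·65 + 0.0883·85 = 62.7279
  x_2 = 0.0589·73 + 0.1176·34 + 1.1150·23 + 0.1257·57 + 0.0484·65 + 0.1021·85 = 52.9250
  x_3 = 0.0823·73 + 0.1373·34 + 0.0860·23 + 1.1806·57 + 0.1867·65 + 0.1259·85 = 102.7822
  x_4 = 0.0928·73 + 0.1595·34 + 0.0982·23 + 0.1935·57 + 1.2012·65 + 0.0963·85 = 111.7536
  x_5 = 0.1439·73 + 0.1993·34 + 0.1276·23 + 0.1665·57 + 0.1067·65 + 1.2029·85 = 138.8881
Output multipliers (column sums of L):
  Chemicals: 1.5839
  Agriculture: 1.8544
  Services: 1.6277
  Electronics: 1.8909
  Manufacturing: 1.7837
  Transport: 1.7663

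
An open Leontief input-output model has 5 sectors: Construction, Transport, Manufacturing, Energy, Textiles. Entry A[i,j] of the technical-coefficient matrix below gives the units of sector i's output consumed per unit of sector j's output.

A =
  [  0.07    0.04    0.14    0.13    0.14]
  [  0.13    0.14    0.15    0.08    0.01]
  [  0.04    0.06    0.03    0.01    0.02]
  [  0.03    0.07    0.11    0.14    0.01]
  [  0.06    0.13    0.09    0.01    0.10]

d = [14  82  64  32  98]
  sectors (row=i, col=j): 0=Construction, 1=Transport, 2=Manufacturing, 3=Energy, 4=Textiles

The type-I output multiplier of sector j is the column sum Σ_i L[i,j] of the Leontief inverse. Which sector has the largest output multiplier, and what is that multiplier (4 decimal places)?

Form M = I − A:
  [  0.93   -0.04   -0.14   -0.13   -0.14]
  [ -0.13    0.86   -0.15   -0.08   -0.01]
  [ -0.04   -0.06    0.97   -0.01   -0.02]
  [ -0.03   -0.07   -0.11    0.86   -0.01]
  [ -0.06   -0.13   -0.09   -0.01    0.90]
Leontief inverse L = M⁻¹:
  [  1.1175    0.1095    0.2159    0.1837    0.1819]
  [  0.1866    1.2070    0.2345    0.1438    0.0492]
  [  0.0605    0.0843    1.0592    0.0297    0.0342]
  [  0.0632    0.1151    0.1639    1.1853    0.0279]
  [  0.1082    0.1913    0.1560    0.0492    1.1341]
Total output x = L · d:
  x_0 = 1.1175·14 + 0.1095·82 + 0.2159·64 + 0.1837·32 + 0.1819·98 = 62.1491
  x_1 = 0.1866·14 + 1.2070·82 + 0.2345·64 + 0.1438·32 + 0.0492·98 = 126.0172
  x_2 = 0.0605·14 + 0.0843·82 + 1.0592·64 + 0.0297·32 + 0.0342·98 = 79.8555
  x_3 = 0.0632·14 + 0.1151·82 + 0.1639·64 + 1.1853·32 + 0.0279·98 = 61.4754
  x_4 = 0.1082·14 + 0.1913·82 + 0.1560·64 + 0.0492·32 + 1.1341·98 = 139.9033
Output multipliers (column sums of L):
  Construction: 1.5360
  Transport: 1.7072
  Manufacturing: 1.8296
  Energy: 1.5917
  Textiles: 1.4274

Manufacturing (1.8296)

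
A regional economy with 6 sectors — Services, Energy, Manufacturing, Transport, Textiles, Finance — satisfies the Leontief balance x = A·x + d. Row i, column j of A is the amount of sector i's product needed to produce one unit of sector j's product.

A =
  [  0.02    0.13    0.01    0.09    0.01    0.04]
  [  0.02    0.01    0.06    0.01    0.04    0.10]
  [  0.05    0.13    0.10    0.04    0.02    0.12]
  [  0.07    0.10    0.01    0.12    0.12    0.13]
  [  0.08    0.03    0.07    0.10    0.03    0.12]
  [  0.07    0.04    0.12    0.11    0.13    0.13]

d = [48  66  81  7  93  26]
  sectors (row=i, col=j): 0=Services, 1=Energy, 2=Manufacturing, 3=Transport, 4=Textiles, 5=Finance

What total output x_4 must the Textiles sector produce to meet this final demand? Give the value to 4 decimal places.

129.4688

Form M = I − A:
  [  0.98   -0.13   -0.01   -0.09   -0.01   -0.04]
  [ -0.02    0.99   -0.06   -0.01   -0.04   -0.10]
  [ -0.05   -0.13    0.90   -0.04   -0.02   -0.12]
  [ -0.07   -0.10   -0.01    0.88   -0.12   -0.13]
  [ -0.08   -0.03   -0.07   -0.10    0.97   -0.12]
  [ -0.07   -0.04   -0.12   -0.11   -0.13    0.87]
Leontief inverse L = M⁻¹:
  [  1.0458    0.1610    0.0405    0.1282    0.0472    0.0978]
  [  0.0464    1.0420    0.0964    0.0482    0.0718    0.1523]
  [  0.0909    0.1848    1.1592    0.0986    0.0728    0.2101]
  [  0.1260    0.1635    0.0727    1.2063    0.1911    0.2412]
  [  0.1237    0.0906    0.1216    0.1688    1.0872    0.2081]
  [  0.1332    0.1206    0.1949    0.2039    0.2038    1.2549]
Total output x = L · d:
  x_0 = 1.0458·48 + 0.1610·66 + 0.0405·81 + 0.1282·7 + 0.0472·93 + 0.0978·26 = 71.9349
  x_1 = 0.0464·48 + 1.0420·66 + 0.0964·81 + 0.0482·7 + 0.0718·93 + 0.1523·26 = 89.7852
  x_2 = 0.0909·48 + 0.1848·66 + 1.1592·81 + 0.0986·7 + 0.0728·93 + 0.2101·26 = 123.3829
  x_3 = 0.1260·48 + 0.1635·66 + 0.0727·81 + 1.2063·7 + 0.1911·93 + 0.2412·26 = 55.2195
  x_4 = 0.1237·48 + 0.0906·66 + 0.1216·81 + 0.1688·7 + 1.0872·93 + 0.2081·26 = 129.4688
  x_5 = 0.1332·48 + 0.1206·66 + 0.1949·81 + 0.2039·7 + 0.2038·93 + 1.2549·26 = 83.1470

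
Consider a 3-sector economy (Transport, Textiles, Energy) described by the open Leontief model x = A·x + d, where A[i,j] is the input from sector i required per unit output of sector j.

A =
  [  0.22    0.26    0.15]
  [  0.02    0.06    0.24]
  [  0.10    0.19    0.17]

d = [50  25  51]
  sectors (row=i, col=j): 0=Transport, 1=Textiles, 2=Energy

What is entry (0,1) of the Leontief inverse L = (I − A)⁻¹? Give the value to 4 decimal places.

L[0,1] = 0.4460

Form M = I − A:
  [  0.78   -0.26   -0.15]
  [ -0.02    0.94   -0.24]
  [ -0.10   -0.19    0.83]
Leontief inverse L = M⁻¹:
  [  1.3411    0.4460    0.3713]
  [  0.0741    1.1545    0.3472]
  [  0.1785    0.3180    1.3290]
Total output x = L · d:
  x_0 = 1.3411·50 + 0.4460·25 + 0.3713·51 = 97.1424
  x_1 = 0.0741·50 + 1.1545·25 + 0.3472·51 = 50.2777
  x_2 = 0.1785·50 + 0.3180·25 + 1.3290·51 = 84.6590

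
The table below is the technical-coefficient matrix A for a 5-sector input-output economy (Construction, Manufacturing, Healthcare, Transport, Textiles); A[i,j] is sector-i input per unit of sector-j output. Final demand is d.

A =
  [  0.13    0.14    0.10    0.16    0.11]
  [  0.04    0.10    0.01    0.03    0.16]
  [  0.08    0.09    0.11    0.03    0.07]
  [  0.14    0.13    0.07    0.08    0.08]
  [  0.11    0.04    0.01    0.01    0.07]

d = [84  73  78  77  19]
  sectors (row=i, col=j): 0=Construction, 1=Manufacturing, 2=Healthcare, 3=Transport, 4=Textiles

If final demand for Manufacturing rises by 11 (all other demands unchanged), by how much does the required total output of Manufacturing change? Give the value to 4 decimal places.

12.6076

Form M = I − A:
  [  0.87   -0.14   -0.10   -0.16   -0.11]
  [ -0.04    0.90   -0.01   -0.03   -0.16]
  [ -0.08   -0.09    0.89   -0.03   -0.07]
  [ -0.14   -0.13   -0.07    0.92   -0.08]
  [ -0.11   -0.04   -0.01   -0.01    0.93]
Leontief inverse L = M⁻¹:
  [  1.2415    0.2528    0.1631    0.2319    0.2226]
  [  0.0918    1.1461    0.0301    0.0567    0.2152]
  [  0.1407    0.1526    1.1480    0.0683    0.1352]
  [  0.2261    0.2193    0.1194    1.1392    0.1714]
  [  0.1547    0.0832    0.0342    0.0428    1.1141]
Total output x = L · d:
  x_0 = 1.2415·84 + 0.2528·73 + 0.1631·78 + 0.2319·77 + 0.2226·19 = 157.5461
  x_1 = 0.0918·84 + 1.1461·73 + 0.0301·78 + 0.0567·77 + 0.2152·19 = 102.1742
  x_2 = 0.1407·84 + 0.1526·73 + 1.1480·78 + 0.0683·77 + 0.1352·19 = 120.3285
  x_3 = 0.2261·84 + 0.2193·73 + 0.1194·78 + 1.1392·77 + 0.1714·19 = 135.2812
  x_4 = 0.1547·84 + 0.0832·73 + 0.0342·78 + 0.0428·77 + 1.1141·19 = 46.2077
Δx_1 = L[1,1] · Δd_1 = 1.1461 · 11 = 12.6076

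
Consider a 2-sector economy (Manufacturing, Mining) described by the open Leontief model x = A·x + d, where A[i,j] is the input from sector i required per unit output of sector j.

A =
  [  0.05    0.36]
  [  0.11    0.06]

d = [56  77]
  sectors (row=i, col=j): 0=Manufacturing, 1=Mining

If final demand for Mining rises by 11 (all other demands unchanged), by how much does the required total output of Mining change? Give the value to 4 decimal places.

Form M = I − A:
  [  0.95   -0.36]
  [ -0.11    0.94]
Leontief inverse L = M⁻¹:
  [  1.1015    0.4218]
  [  0.1289    1.1132]
Total output x = L · d:
  x_0 = 1.1015·56 + 0.4218·77 = 94.1645
  x_1 = 0.1289·56 + 1.1132·77 = 92.9341
Δx_1 = L[1,1] · Δd_1 = 1.1132 · 11 = 12.2451

12.2451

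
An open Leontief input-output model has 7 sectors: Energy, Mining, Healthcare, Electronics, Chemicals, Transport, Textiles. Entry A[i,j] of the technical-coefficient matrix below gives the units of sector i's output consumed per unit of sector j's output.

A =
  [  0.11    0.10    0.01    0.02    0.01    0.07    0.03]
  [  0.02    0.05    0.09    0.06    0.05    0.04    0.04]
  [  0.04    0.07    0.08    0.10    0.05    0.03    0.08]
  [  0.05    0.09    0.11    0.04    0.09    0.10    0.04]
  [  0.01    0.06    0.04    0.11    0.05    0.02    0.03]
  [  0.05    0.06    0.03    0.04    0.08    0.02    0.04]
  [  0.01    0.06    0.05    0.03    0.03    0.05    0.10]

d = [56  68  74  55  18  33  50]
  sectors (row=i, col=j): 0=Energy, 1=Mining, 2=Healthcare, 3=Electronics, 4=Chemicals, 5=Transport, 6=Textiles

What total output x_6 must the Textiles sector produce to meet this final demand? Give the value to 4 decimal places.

77.3805

Form M = I − A:
  [  0.89   -0.10   -0.01   -0.02   -0.01   -0.07   -0.03]
  [ -0.02    0.95   -0.09   -0.06   -0.05   -0.04   -0.04]
  [ -0.04   -0.07    0.92   -0.10   -0.05   -0.03   -0.08]
  [ -0.05   -0.09   -0.11    0.96   -0.09   -0.10   -0.04]
  [ -0.01   -0.06   -0.04   -0.11    0.95   -0.02   -0.03]
  [ -0.05   -0.06   -0.03   -0.04   -0.08    0.98   -0.04]
  [ -0.01   -0.06   -0.05   -0.03   -0.03   -0.05    0.90]
Leontief inverse L = M⁻¹:
  [  1.1375    0.1388    0.0392    0.0463    0.0356    0.0964    0.0551]
  [  0.0411    1.0894    0.1281    0.0966    0.0815    0.0665    0.0711]
  [  0.0677    0.1214    1.1293    0.1435    0.0896    0.0670    0.1204]
  [  0.0819    0.1462    0.1606    1.0929    0.1345    0.1352    0.0826]
  [  0.0292    0.0973    0.0786    0.1426    1.0815    0.0480    0.0568]
  [  0.0694    0.0953    0.0608    0.0714    0.1057    1.0439    0.0650]
  [  0.0267    0.0943    0.0831    0.0601    0.0572    0.0733    1.1314]
Total output x = L · d:
  x_0 = 1.1375·56 + 0.1388·68 + 0.0392·74 + 0.0463·55 + 0.0356·18 + 0.0964·33 + 0.0551·50 = 85.1582
  x_1 = 0.0411·56 + 1.0894·68 + 0.1281·74 + 0.0966·55 + 0.0815·18 + 0.0665·33 + 0.0711·50 = 98.3975
  x_2 = 0.0677·56 + 0.1214·68 + 1.1293·74 + 0.1435·55 + 0.0896·18 + 0.0670·33 + 0.1204·50 = 113.3480
  x_3 = 0.0819·56 + 0.1462·68 + 0.1606·74 + 1.0929·55 + 0.1345·18 + 0.1352·33 + 0.0826·50 = 97.5396
  x_4 = 0.0292·56 + 0.0973·68 + 0.0786·74 + 0.1426·55 + 1.0815·18 + 0.0480·33 + 0.0568·50 = 45.7978
  x_5 = 0.0694·56 + 0.0953·68 + 0.0608·74 + 0.0714·55 + 0.1057·18 + 1.0439·33 + 0.0650·50 = 58.3906
  x_6 = 0.0267·56 + 0.0943·68 + 0.0831·74 + 0.0601·55 + 0.0572·18 + 0.0733·33 + 1.1314·50 = 77.3805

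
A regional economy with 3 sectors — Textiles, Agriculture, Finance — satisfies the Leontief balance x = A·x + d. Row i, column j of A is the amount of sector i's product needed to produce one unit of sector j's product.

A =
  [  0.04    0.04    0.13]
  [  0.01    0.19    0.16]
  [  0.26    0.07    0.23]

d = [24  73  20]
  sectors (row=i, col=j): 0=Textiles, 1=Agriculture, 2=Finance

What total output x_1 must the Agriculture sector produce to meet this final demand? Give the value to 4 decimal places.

99.8559

Form M = I − A:
  [  0.96   -0.04   -0.13]
  [ -0.01    0.81   -0.16]
  [ -0.26   -0.07    0.77]
Leontief inverse L = M⁻¹:
  [  1.0966    0.0714    0.2000]
  [  0.0883    1.2629    0.2773]
  [  0.3783    0.1389    1.3914]
Total output x = L · d:
  x_0 = 1.0966·24 + 0.0714·73 + 0.2000·20 = 35.5320
  x_1 = 0.0883·24 + 1.2629·73 + 0.2773·20 = 99.8559
  x_2 = 0.3783·24 + 0.1389·73 + 1.3914·20 = 47.0496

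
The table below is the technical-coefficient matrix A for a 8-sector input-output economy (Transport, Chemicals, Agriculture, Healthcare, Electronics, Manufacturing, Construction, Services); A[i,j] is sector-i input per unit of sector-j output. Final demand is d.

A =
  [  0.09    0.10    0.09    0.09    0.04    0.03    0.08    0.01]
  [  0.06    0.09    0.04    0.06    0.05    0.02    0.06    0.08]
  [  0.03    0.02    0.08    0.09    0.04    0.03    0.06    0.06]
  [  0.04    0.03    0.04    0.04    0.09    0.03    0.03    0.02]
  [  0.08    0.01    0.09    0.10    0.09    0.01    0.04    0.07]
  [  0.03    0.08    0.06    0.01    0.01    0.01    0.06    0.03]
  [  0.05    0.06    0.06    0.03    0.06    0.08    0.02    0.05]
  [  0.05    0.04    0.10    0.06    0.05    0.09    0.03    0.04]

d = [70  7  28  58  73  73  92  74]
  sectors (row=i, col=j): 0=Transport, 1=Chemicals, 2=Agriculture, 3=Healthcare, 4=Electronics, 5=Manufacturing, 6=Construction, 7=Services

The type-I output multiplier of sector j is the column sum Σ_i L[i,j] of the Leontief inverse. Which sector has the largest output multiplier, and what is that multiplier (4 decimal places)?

Form M = I − A:
  [  0.91   -0.10   -0.09   -0.09   -0.04   -0.03   -0.08   -0.01]
  [ -0.06    0.91   -0.04   -0.06   -0.05   -0.02   -0.06   -0.08]
  [ -0.03   -0.02    0.92   -0.09   -0.04   -0.03   -0.06   -0.06]
  [ -0.04   -0.03   -0.04    0.96   -0.09   -0.03   -0.03   -0.02]
  [ -0.08   -0.01   -0.09   -0.10    0.91   -0.01   -0.04   -0.07]
  [ -0.03   -0.08   -0.06   -0.01   -0.01    0.99   -0.06   -0.03]
  [ -0.05   -0.06   -0.06   -0.03   -0.06   -0.08    0.98   -0.05]
  [ -0.05   -0.04   -0.10   -0.06   -0.05   -0.09   -0.03    0.96]
Leontief inverse L = M⁻¹:
  [  1.1402    0.1505    0.1514    0.1478    0.0915    0.0624    0.1252    0.0521]
  [  0.1047    1.1334    0.0962    0.1106    0.0955    0.0519    0.0979    0.1175]
  [  0.0654    0.0523    1.1288    0.1327    0.0801    0.0577    0.0913    0.0908]
  [  0.0718    0.0566    0.0803    1.0775    0.1232    0.0484    0.0566    0.0464]
  [  0.1271    0.0487    0.1526    0.1578    1.1411    0.0419    0.0799    0.1069]
  [  0.0570    0.1087    0.0945    0.0417    0.0367    1.0304    0.0847    0.0557]
  [  0.0878    0.0979    0.1101    0.0740    0.0967    0.1040    1.0554    0.0828]
  [  0.0898    0.0798    0.1547    0.1079    0.0907    0.1165    0.0687    1.0750]
Total output x = L · d:
  x_0 = 1.1402·70 + 0.1505·7 + 0.1514·28 + 0.1478·58 + 0.0915·73 + 0.0624·73 + 0.1252·92 + 0.0521·74 = 120.2900
  x_1 = 0.1047·70 + 1.1334·7 + 0.0962·28 + 0.1106·58 + 0.0955·73 + 0.0519·73 + 0.0979·92 + 0.1175·74 = 52.8365
  x_2 = 0.0654·70 + 0.0523·7 + 1.1288·28 + 0.1327·58 + 0.0801·73 + 0.0577·73 + 0.0913·92 + 0.0908·74 = 69.4313
  x_3 = 0.0718·70 + 0.0566·7 + 0.0803·28 + 1.0775·58 + 0.1232·73 + 0.0484·73 + 0.0566·92 + 0.0464·74 = 91.3334
  x_4 = 0.1271·70 + 0.0487·7 + 0.1526·28 + 0.1578·58 + 1.1411·73 + 0.0419·73 + 0.0799·92 + 0.1069·74 = 124.2896
  x_5 = 0.0570·70 + 0.1087·7 + 0.0945·28 + 0.0417·58 + 0.0367·73 + 1.0304·73 + 0.0847·92 + 0.0557·74 = 99.6319
  x_6 = 0.0878·70 + 0.0979·7 + 0.1101·28 + 0.0740·58 + 0.0967·73 + 0.1040·73 + 1.0554·92 + 0.0828·74 = 132.0817
  x_7 = 0.0898·70 + 0.0798·7 + 0.1547·28 + 0.1079·58 + 0.0907·73 + 0.1165·73 + 0.0687·92 + 1.0750·74 = 118.4322
Output multipliers (column sums of L):
  Transport: 1.7439
  Chemicals: 1.7281
  Agriculture: 1.9687
  Healthcare: 1.8499
  Electronics: 1.7555
  Manufacturing: 1.5134
  Construction: 1.6598
  Services: 1.6272

Agriculture (1.9687)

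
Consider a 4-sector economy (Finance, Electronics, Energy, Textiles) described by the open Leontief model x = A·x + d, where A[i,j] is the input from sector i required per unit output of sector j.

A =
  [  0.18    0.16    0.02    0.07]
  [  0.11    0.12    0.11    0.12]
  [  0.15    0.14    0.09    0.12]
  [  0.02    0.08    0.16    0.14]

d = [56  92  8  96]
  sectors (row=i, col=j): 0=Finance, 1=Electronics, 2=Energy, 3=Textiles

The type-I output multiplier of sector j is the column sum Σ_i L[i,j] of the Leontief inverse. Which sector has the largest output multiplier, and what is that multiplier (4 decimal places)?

Electronics (1.9019)

Form M = I − A:
  [  0.82   -0.16   -0.02   -0.07]
  [ -0.11    0.88   -0.11   -0.12]
  [ -0.15   -0.14    0.91   -0.12]
  [ -0.02   -0.08   -0.16    0.86]
Leontief inverse L = M⁻¹:
  [  1.2737    0.2591    0.0860    0.1518]
  [  0.2040    1.2231    0.1899    0.2138]
  [  0.2540    0.2529    1.1737    0.2197]
  [  0.0959    0.1668    0.2380    1.2271]
Total output x = L · d:
  x_0 = 1.2737·56 + 0.2591·92 + 0.0860·8 + 0.1518·96 = 110.4243
  x_1 = 0.2040·56 + 1.2231·92 + 0.1899·8 + 0.2138·96 = 145.9933
  x_2 = 0.2540·56 + 0.2529·92 + 1.1737·8 + 0.2197·96 = 67.9708
  x_3 = 0.0959·56 + 0.1668·92 + 0.2380·8 + 1.2271·96 = 140.4224
Output multipliers (column sums of L):
  Finance: 1.8276
  Electronics: 1.9019
  Energy: 1.6876
  Textiles: 1.8124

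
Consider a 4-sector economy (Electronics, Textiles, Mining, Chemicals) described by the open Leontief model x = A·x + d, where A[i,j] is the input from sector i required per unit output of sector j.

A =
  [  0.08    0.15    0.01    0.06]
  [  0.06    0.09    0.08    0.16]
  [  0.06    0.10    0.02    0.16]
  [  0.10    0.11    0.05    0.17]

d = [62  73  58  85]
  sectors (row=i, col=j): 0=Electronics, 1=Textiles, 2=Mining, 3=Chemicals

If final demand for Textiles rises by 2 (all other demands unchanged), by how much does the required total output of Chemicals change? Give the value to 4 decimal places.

0.3757

Form M = I − A:
  [  0.92   -0.15   -0.01   -0.06]
  [ -0.06    0.91   -0.08   -0.16]
  [ -0.06   -0.10    0.98   -0.16]
  [ -0.10   -0.11   -0.05    0.83]
Leontief inverse L = M⁻¹:
  [  1.1162    0.2031    0.0344    0.1265]
  [  0.1101    1.1595    0.1087    0.2524]
  [  0.1049    0.1614    1.0469    0.2405]
  [  0.1554    0.1879    0.0816    1.2680]
Total output x = L · d:
  x_0 = 1.1162·62 + 0.2031·73 + 0.0344·58 + 0.1265·85 = 96.7729
  x_1 = 0.1101·62 + 1.1595·73 + 0.1087·58 + 0.2524·85 = 119.2317
  x_2 = 0.1049·62 + 0.1614·73 + 1.0469·58 + 0.2405·85 = 99.4566
  x_3 = 0.1554·62 + 0.1879·73 + 0.0816·58 + 1.2680·85 = 135.8622
Δx_3 = L[3,1] · Δd_1 = 0.1879 · 2 = 0.3757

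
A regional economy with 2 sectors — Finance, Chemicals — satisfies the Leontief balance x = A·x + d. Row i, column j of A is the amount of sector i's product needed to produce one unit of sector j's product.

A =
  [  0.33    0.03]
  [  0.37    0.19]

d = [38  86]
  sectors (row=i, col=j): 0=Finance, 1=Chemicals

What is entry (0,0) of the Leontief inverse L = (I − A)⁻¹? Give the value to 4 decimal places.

L[0,0] = 1.5237

Form M = I − A:
  [  0.67   -0.03]
  [ -0.37    0.81]
Leontief inverse L = M⁻¹:
  [  1.5237    0.0564]
  [  0.6960    1.2603]
Total output x = L · d:
  x_0 = 1.5237·38 + 0.0564·86 = 62.7540
  x_1 = 0.6960·38 + 1.2603·86 = 134.8382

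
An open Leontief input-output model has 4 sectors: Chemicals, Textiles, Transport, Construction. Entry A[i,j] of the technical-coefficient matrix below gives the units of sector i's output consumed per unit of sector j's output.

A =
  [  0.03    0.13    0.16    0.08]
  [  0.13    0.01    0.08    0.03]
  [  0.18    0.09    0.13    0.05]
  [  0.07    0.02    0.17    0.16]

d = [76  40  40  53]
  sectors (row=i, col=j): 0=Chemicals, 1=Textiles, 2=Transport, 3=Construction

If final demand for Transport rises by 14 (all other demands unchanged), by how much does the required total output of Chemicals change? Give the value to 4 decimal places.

3.4174

Form M = I − A:
  [  0.97   -0.13   -0.16   -0.08]
  [ -0.13    0.99   -0.08   -0.03]
  [ -0.18   -0.09    0.87   -0.05]
  [ -0.07   -0.02   -0.17    0.84]
Leontief inverse L = M⁻¹:
  [  1.1081    0.1703    0.2441    0.1261]
  [  0.1706    1.0465    0.1397    0.0619]
  [  0.2554    0.1474    1.2300    0.1028]
  [  0.1481    0.0689    0.2726    1.2233]
Total output x = L · d:
  x_0 = 1.1081·76 + 0.1703·40 + 0.2441·40 + 0.1261·53 = 107.4792
  x_1 = 0.1706·76 + 1.0465·40 + 0.1397·40 + 0.0619·53 = 63.6988
  x_2 = 0.2554·76 + 0.1474·40 + 1.2300·40 + 0.1028·53 = 79.9617
  x_3 = 0.1481·76 + 0.0689·40 + 0.2726·40 + 1.2233·53 = 89.7512
Δx_0 = L[0,2] · Δd_2 = 0.2441 · 14 = 3.4174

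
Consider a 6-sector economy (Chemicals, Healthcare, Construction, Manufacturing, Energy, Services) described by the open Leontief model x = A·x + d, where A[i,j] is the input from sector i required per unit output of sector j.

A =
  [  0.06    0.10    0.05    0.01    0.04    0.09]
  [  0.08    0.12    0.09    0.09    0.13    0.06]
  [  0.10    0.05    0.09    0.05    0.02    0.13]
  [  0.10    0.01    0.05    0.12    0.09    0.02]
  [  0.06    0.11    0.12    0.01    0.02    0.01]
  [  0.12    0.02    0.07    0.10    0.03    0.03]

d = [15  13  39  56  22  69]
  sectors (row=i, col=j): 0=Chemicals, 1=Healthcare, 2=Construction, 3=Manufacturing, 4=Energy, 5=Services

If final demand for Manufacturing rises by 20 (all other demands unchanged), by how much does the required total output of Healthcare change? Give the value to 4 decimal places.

2.9722

Form M = I − A:
  [  0.94   -0.10   -0.05   -0.01   -0.04   -0.09]
  [ -0.08    0.88   -0.09   -0.09   -0.13   -0.06]
  [ -0.10   -0.05    0.91   -0.05   -0.02   -0.13]
  [ -0.10   -0.01   -0.05    0.88   -0.09   -0.02]
  [ -0.06   -0.11   -0.12   -0.01    0.98   -0.01]
  [ -0.12   -0.02   -0.07   -0.10   -0.03    0.97]
Leontief inverse L = M⁻¹:
  [  1.1127    0.1448    0.0978    0.0483    0.0749    0.1271]
  [  0.1618    1.1918    0.1683    0.1486    0.1853    0.1163]
  [  0.1666    0.0962    1.1441    0.0975    0.0573    0.1773]
  [  0.1529    0.0527    0.0977    1.1568    0.1232    0.0557]
  [  0.1100    0.1556    0.1671    0.0448    1.0547    0.0540]
  [  0.1722    0.0597    0.1134    0.1367    0.0625    1.0693]
Total output x = L · d:
  x_0 = 1.1127·15 + 0.1448·13 + 0.0978·39 + 0.0483·56 + 0.0749·22 + 0.1271·69 = 35.5073
  x_1 = 0.1618·15 + 1.1918·13 + 0.1683·39 + 0.1486·56 + 0.1853·22 + 0.1163·69 = 44.9073
  x_2 = 0.1666·15 + 0.0962·13 + 1.1441·39 + 0.0975·56 + 0.0573·22 + 0.1773·69 = 67.3313
  x_3 = 0.1529·15 + 0.0527·13 + 0.0977·39 + 1.1568·56 + 0.1232·22 + 0.0557·69 = 78.1191
  x_4 = 0.1100·15 + 0.1556·13 + 0.1671·39 + 0.0448·56 + 1.0547·22 + 0.0540·69 = 39.6297
  x_5 = 0.1722·15 + 0.0597·13 + 0.1134·39 + 0.1367·56 + 0.0625·22 + 1.0693·69 = 90.5907
Δx_1 = L[1,3] · Δd_3 = 0.1486 · 20 = 2.9722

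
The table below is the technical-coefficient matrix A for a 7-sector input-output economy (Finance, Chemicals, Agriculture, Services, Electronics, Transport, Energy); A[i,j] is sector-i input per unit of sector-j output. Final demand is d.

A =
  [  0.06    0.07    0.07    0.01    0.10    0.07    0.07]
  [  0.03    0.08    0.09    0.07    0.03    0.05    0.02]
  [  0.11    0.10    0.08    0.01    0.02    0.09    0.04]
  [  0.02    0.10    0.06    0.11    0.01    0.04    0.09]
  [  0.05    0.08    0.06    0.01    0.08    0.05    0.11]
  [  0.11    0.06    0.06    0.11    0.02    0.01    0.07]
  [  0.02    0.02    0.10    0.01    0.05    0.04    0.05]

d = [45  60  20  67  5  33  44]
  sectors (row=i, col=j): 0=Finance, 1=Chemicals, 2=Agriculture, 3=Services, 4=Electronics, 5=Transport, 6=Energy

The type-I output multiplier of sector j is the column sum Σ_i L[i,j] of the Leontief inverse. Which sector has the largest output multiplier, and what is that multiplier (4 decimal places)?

Agriculture (1.8903)

Form M = I − A:
  [  0.94   -0.07   -0.07   -0.01   -0.10   -0.07   -0.07]
  [ -0.03    0.92   -0.09   -0.07   -0.03   -0.05   -0.02]
  [ -0.11   -0.10    0.92   -0.01   -0.02   -0.09   -0.04]
  [ -0.02   -0.10   -0.06    0.89   -0.01   -0.04   -0.09]
  [ -0.05   -0.08   -0.06   -0.01    0.92   -0.05   -0.11]
  [ -0.11   -0.06   -0.06   -0.11   -0.02    0.99   -0.07]
  [ -0.02   -0.02   -0.10   -0.01   -0.05   -0.04    0.95]
Leontief inverse L = M⁻¹:
  [  1.1061    0.1239    0.1276    0.0400    0.1362    0.1093    0.1171]
  [  0.0681    1.1295    0.1375    0.1027    0.0532    0.0835    0.0566]
  [  0.1591    0.1558    1.1383    0.0445    0.0550    0.1305    0.0831]
  [  0.0563    0.1525    0.1155    1.1487    0.0348    0.0756    0.1307]
  [  0.0915    0.1297    0.1172    0.0376    1.1143    0.0877    0.1535]
  [  0.1485    0.1152    0.1164    0.1437    0.0531    1.0502    0.1154]
  [  0.0531    0.0561    0.1377    0.0278    0.0710    0.0674    1.0794]
Total output x = L · d:
  x_0 = 1.1061·45 + 0.1239·60 + 0.1276·20 + 0.0400·67 + 0.1362·5 + 0.1093·33 + 0.1171·44 = 71.8777
  x_1 = 0.0681·45 + 1.1295·60 + 0.1375·20 + 0.1027·67 + 0.0532·5 + 0.0835·33 + 0.0566·44 = 85.9820
  x_2 = 0.1591·45 + 0.1558·60 + 1.1383·20 + 0.0445·67 + 0.0550·5 + 0.1305·33 + 0.0831·44 = 50.4953
  x_3 = 0.0563·45 + 0.1525·60 + 0.1155·20 + 1.1487·67 + 0.0348·5 + 0.0756·33 + 0.1307·44 = 99.3790
  x_4 = 0.0915·45 + 0.1297·60 + 0.1172·20 + 0.0376·67 + 1.1143·5 + 0.0877·33 + 0.1535·44 = 31.9809
  x_5 = 0.1485·45 + 0.1152·60 + 0.1164·20 + 0.1437·67 + 0.0531·5 + 1.0502·33 + 0.1154·44 = 65.5531
  x_6 = 0.0531·45 + 0.0561·60 + 0.1377·20 + 0.0278·67 + 0.0710·5 + 0.0674·33 + 1.0794·44 = 60.4439
Output multipliers (column sums of L):
  Finance: 1.6827
  Chemicals: 1.8627
  Agriculture: 1.8903
  Services: 1.5451
  Electronics: 1.5177
  Transport: 1.6042
  Energy: 1.7357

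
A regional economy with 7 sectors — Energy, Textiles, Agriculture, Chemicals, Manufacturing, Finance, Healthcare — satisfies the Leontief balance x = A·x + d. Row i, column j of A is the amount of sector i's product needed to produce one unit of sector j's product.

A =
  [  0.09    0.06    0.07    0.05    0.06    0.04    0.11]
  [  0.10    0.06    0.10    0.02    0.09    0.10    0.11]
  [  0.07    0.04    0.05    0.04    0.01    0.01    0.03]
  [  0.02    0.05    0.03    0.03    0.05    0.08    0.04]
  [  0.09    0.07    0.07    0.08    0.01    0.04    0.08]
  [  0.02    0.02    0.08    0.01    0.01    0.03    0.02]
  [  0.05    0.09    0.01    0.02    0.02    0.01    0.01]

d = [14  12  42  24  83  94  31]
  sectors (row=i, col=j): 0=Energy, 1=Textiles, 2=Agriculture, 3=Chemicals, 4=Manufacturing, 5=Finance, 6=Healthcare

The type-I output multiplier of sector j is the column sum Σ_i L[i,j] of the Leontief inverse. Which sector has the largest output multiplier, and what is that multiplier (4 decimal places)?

Energy (1.6906)

Form M = I − A:
  [  0.91   -0.06   -0.07   -0.05   -0.06   -0.04   -0.11]
  [ -0.10    0.94   -0.10   -0.02   -0.09   -0.10   -0.11]
  [ -0.07   -0.04    0.95   -0.04   -0.01   -0.01   -0.03]
  [ -0.02   -0.05   -0.03    0.97   -0.05   -0.08   -0.04]
  [ -0.09   -0.07   -0.07   -0.08    0.99   -0.04   -0.08]
  [ -0.02   -0.02   -0.08   -0.01   -0.01    0.97   -0.02]
  [ -0.05   -0.09   -0.01   -0.02   -0.02   -0.01    0.99]
Leontief inverse L = M⁻¹:
  [  1.1392    0.1042    0.1113    0.0765    0.0873    0.0704    0.1531]
  [  0.1583    1.1102    0.1519    0.0518    0.1193    0.1334    0.1600]
  [  0.0969    0.0626    1.0729    0.0541    0.0265    0.0276    0.0551]
  [  0.0478    0.0743    0.0583    1.0451    0.0653    0.0998    0.0649]
  [  0.1332    0.1087    0.1081    0.1023    1.0374    0.0703    0.1196]
  [  0.0382    0.0344    0.0963    0.0196    0.0186    1.0398    0.0343]
  [  0.0770    0.1109    0.0346    0.0325    0.0380    0.0299    1.0370]
Total output x = L · d:
  x_0 = 1.1392·14 + 0.1042·12 + 0.1113·42 + 0.0765·24 + 0.0873·83 + 0.0704·94 + 0.1531·31 = 42.3156
  x_1 = 0.1583·14 + 1.1102·12 + 0.1519·42 + 0.0518·24 + 0.1193·83 + 0.1334·94 + 0.1600·31 = 50.5570
  x_2 = 0.0969·14 + 0.0626·12 + 1.0729·42 + 0.0541·24 + 0.0265·83 + 0.0276·94 + 0.0551·31 = 54.9758
  x_3 = 0.0478·14 + 0.0743·12 + 0.0583·42 + 1.0451·24 + 0.0653·83 + 0.0998·94 + 0.0649·31 = 45.9047
  x_4 = 0.1332·14 + 0.1087·12 + 0.1081·42 + 0.1023·24 + 1.0374·83 + 0.0703·94 + 0.1196·31 = 106.5864
  x_5 = 0.0382·14 + 0.0344·12 + 0.0963·42 + 0.0196·24 + 0.0186·83 + 1.0398·94 + 0.0343·31 = 105.8097
  x_6 = 0.0770·14 + 0.1109·12 + 0.0346·42 + 0.0325·24 + 0.0380·83 + 0.0299·94 + 1.0370·31 = 42.7511
Output multipliers (column sums of L):
  Energy: 1.6906
  Textiles: 1.6052
  Agriculture: 1.6334
  Chemicals: 1.3820
  Manufacturing: 1.3925
  Finance: 1.4711
  Healthcare: 1.6239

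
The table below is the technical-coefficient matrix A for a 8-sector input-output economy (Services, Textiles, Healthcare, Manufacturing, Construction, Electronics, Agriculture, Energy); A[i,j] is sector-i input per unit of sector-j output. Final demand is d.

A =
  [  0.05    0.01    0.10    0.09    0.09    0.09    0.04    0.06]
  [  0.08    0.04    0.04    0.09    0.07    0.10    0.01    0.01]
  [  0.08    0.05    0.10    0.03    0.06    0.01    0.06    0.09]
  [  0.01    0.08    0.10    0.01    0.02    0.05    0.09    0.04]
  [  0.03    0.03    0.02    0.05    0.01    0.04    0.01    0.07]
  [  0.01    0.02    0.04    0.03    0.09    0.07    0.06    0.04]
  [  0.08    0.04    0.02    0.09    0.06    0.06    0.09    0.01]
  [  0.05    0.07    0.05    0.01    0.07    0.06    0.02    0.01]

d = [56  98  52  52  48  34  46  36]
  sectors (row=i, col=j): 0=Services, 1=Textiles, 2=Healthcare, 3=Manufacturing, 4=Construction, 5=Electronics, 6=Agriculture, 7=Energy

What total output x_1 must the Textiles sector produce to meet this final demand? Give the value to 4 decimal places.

135.9140

Form M = I − A:
  [  0.95   -0.01   -0.10   -0.09   -0.09   -0.09   -0.04   -0.06]
  [ -0.08    0.96   -0.04   -0.09   -0.07   -0.10   -0.01   -0.01]
  [ -0.08   -0.05    0.90   -0.03   -0.06   -0.01   -0.06   -0.09]
  [ -0.01   -0.08   -0.10    0.99   -0.02   -0.05   -0.09   -0.04]
  [ -0.03   -0.03   -0.02   -0.05    0.99   -0.04   -0.01   -0.07]
  [ -0.01   -0.02   -0.04   -0.03   -0.09    0.93   -0.06   -0.04]
  [ -0.08   -0.04   -0.02   -0.09   -0.06   -0.06    0.91   -0.01]
  [ -0.05   -0.07   -0.05   -0.01   -0.07   -0.06   -0.02    0.99]
Leontief inverse L = M⁻¹:
  [  1.0893    0.0482    0.1541    0.1279    0.1391    0.1371    0.0840    0.1019]
  [  0.1099    1.0693    0.0860    0.1245    0.1124    0.1439    0.0463    0.0445]
  [  0.1237    0.0850    1.1506    0.0711    0.1084    0.0564    0.0970    0.1268]
  [  0.0488    0.1089    0.1384    1.0464    0.0621    0.0892    0.1240    0.0682]
  [  0.0494    0.0500    0.0468    0.0684    1.0364    0.0665    0.0303    0.0868]
  [  0.0365    0.0440    0.0697    0.0576    0.1220    1.1025    0.0879    0.0654]
  [  0.1146    0.0711    0.0649    0.1305    0.1032    0.1066    1.1310    0.0419]
  [  0.0775    0.0911    0.0822    0.0404    0.1038    0.0945    0.0440    1.0364]
Total output x = L · d:
  x_0 = 1.0893·56 + 0.0482·98 + 0.1541·52 + 0.1279·52 + 0.1391·48 + 0.1371·34 + 0.0840·46 + 0.1019·36 = 99.2595
  x_1 = 0.1099·56 + 1.0693·98 + 0.0860·52 + 0.1245·52 + 0.1124·48 + 0.1439·34 + 0.0463·46 + 0.0445·36 = 135.9140
  x_2 = 0.1237·56 + 0.0850·98 + 1.1506·52 + 0.0711·52 + 0.1084·48 + 0.0564·34 + 0.0970·46 + 0.1268·36 = 94.9283
  x_3 = 0.0488·56 + 0.1089·98 + 0.1384·52 + 1.0464·52 + 0.0621·48 + 0.0892·34 + 0.1240·46 + 0.0682·36 = 89.1861
  x_4 = 0.0494·56 + 0.0500·98 + 0.0468·52 + 0.0684·52 + 1.0364·48 + 0.0665·34 + 0.0303·46 + 0.0868·36 = 70.1825
  x_5 = 0.0365·56 + 0.0440·98 + 0.0697·52 + 0.0576·52 + 0.1220·48 + 1.1025·34 + 0.0879·46 + 0.0654·36 = 62.7167
  x_6 = 0.1146·56 + 0.0711·98 + 0.0649·52 + 0.1305·52 + 0.1032·48 + 0.1066·34 + 1.1310·46 + 0.0419·36 = 85.6575
  x_7 = 0.0775·56 + 0.0911·98 + 0.0822·52 + 0.0404·52 + 0.1038·48 + 0.0945·34 + 0.0440·46 + 1.0364·36 = 67.1759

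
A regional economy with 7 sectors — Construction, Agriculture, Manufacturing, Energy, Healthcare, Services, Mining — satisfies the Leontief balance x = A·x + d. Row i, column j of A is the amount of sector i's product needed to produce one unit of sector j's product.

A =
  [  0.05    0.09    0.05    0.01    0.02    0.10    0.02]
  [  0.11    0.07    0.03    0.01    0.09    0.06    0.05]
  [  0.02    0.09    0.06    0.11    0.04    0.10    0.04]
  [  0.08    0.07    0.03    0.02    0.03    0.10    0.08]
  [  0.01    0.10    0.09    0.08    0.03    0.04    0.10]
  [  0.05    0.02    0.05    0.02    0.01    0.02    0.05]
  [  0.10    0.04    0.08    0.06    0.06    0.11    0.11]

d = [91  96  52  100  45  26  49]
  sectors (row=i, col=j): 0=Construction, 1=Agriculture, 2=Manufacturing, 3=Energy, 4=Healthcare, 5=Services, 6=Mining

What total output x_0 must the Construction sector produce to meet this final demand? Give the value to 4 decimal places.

125.6415

Form M = I − A:
  [  0.95   -0.09   -0.05   -0.01   -0.02   -0.10   -0.02]
  [ -0.11    0.93   -0.03   -0.01   -0.09   -0.06   -0.05]
  [ -0.02   -0.09    0.94   -0.11   -0.04   -0.10   -0.04]
  [ -0.08   -0.07   -0.03    0.98   -0.03   -0.10   -0.08]
  [ -0.01   -0.10   -0.09   -0.08    0.97   -0.04   -0.10]
  [ -0.05   -0.02   -0.05   -0.02   -0.01    0.98   -0.05]
  [ -0.10   -0.04   -0.08   -0.06   -0.06   -0.11    0.89]
Leontief inverse L = M⁻¹:
  [  1.0842    0.1245    0.0782    0.0304    0.0426    0.1367    0.0501]
  [  0.1510    1.1185    0.0699    0.0383    0.1178    0.1101    0.0922]
  [  0.0691    0.1383    1.0989    0.1398    0.0709    0.1547    0.0879]
  [  0.1235    0.1117    0.0672    1.0454    0.0570    0.1489    0.1208]
  [  0.0625    0.1508    0.1321    0.1154    1.0656    0.1014    0.1516]
  [  0.0731    0.0451    0.0710    0.0371    0.0251    1.0508    0.0726]
  [  0.1564    0.1000    0.1329    0.1005    0.0952    0.1810    1.1686]
Total output x = L · d:
  x_0 = 1.0842·91 + 0.1245·96 + 0.0782·52 + 0.0304·100 + 0.0426·45 + 0.1367·26 + 0.0501·49 = 125.6415
  x_1 = 0.1510·91 + 1.1185·96 + 0.0699·52 + 0.0383·100 + 0.1178·45 + 0.1101·26 + 0.0922·49 = 141.2675
  x_2 = 0.0691·91 + 0.1383·96 + 1.0989·52 + 0.1398·100 + 0.0709·45 + 0.1547·26 + 0.0879·49 = 102.2023
  x_3 = 0.1235·91 + 0.1117·96 + 0.0672·52 + 1.0454·100 + 0.0570·45 + 0.1489·26 + 0.1208·49 = 142.3535
  x_4 = 0.0625·91 + 0.1508·96 + 0.1321·52 + 0.1154·100 + 1.0656·45 + 0.1014·26 + 0.1516·49 = 96.5874
  x_5 = 0.0731·91 + 0.0451·96 + 0.0710·52 + 0.0371·100 + 0.0251·45 + 1.0508·26 + 0.0726·49 = 50.3906
  x_6 = 0.1564·91 + 0.1000·96 + 0.1329·52 + 0.1005·100 + 0.0952·45 + 0.1810·26 + 1.1686·49 = 107.0455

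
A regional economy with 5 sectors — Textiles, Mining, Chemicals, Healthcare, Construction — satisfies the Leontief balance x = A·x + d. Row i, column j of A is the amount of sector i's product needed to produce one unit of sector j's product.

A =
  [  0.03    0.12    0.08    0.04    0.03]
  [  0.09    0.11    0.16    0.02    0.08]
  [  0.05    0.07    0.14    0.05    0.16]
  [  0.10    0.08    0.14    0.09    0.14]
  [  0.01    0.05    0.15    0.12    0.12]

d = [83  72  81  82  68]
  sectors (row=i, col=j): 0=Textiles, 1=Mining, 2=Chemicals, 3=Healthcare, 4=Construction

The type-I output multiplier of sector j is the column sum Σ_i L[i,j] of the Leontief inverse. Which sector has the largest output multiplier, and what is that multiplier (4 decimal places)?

Form M = I − A:
  [  0.97   -0.12   -0.08   -0.04   -0.03]
  [ -0.09    0.89   -0.16   -0.02   -0.08]
  [ -0.05   -0.07    0.86   -0.05   -0.16]
  [ -0.10   -0.08   -0.14    0.91   -0.14]
  [ -0.01   -0.05   -0.15   -0.12    0.88]
Leontief inverse L = M⁻¹:
  [  1.0628    0.1672    0.1575    0.0711    0.0914]
  [  0.1324    1.1788    0.2730    0.0695    0.1724]
  [  0.0917    0.1362    1.2605    0.1109    0.2623]
  [  0.1511    0.1605    0.2767    1.1578    0.2543]
  [  0.0558    0.1140    0.2699    0.1815    1.2266]
Total output x = L · d:
  x_0 = 1.0628·83 + 0.1672·72 + 0.1575·81 + 0.0711·82 + 0.0914·68 = 125.0549
  x_1 = 0.1324·83 + 1.1788·72 + 0.2730·81 + 0.0695·82 + 0.1724·68 = 135.3952
  x_2 = 0.0917·83 + 0.1362·72 + 1.2605·81 + 0.1109·82 + 0.2623·68 = 146.4504
  x_3 = 0.1511·83 + 0.1605·72 + 0.2767·81 + 1.1578·82 + 0.2543·68 = 158.7470
  x_4 = 0.0558·83 + 0.1140·72 + 0.2699·81 + 0.1815·82 + 1.2266·68 = 132.9972
Output multipliers (column sums of L):
  Textiles: 1.4940
  Mining: 1.7568
  Chemicals: 2.2376
  Healthcare: 1.5908
  Construction: 2.0069

Chemicals (2.2376)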